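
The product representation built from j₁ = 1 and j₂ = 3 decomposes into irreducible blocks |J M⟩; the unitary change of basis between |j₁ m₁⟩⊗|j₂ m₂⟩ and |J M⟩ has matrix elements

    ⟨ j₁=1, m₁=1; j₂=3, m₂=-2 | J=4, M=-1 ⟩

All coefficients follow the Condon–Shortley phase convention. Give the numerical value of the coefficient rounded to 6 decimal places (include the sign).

+0.327327  (= +√(3/28))

triangle: 0!×2!×6!/9! = 1440/362880
(j±m)!: 2!×0!×1!×5!×3!×5! = 172800
prefactor² = (2J+1)×Δ×N² = 43200/7
  k=0: +1/(0!×0!×0!×1!×2!×5!) = 1/240
Σ = 1/240  ⇒  CG² = 43200/7×(1/240)² = 3/28
CG = +√(3/28) = +0.327327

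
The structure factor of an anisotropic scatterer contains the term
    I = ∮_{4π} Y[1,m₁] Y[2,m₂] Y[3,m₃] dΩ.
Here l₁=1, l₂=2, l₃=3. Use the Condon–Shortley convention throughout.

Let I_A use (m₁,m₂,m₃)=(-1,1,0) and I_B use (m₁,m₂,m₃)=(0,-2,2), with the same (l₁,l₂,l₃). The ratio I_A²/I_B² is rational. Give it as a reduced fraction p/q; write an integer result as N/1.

3/5

Shared (l₁,l₂,l₃)=(1,2,3): N and (l;000)² cancel in I_A²/I_B².
A: Δ = 0!·2!·4!/7! = 1/105; Racah Σ t=0..0: t=0:+1/12 = 1/12; ⇒ 3j(1 2 3; -1 1 0)² = 1/35, sgn -1
B: Δ = 0!·2!·4!/7! = 1/105; Racah Σ t=0..0: t=0:+1/24 = 1/24; ⇒ 3j(1 2 3; 0 -2 2)² = 1/21, sgn -1
I_A²/I_B² = (1/35)/(1/21) = 3/5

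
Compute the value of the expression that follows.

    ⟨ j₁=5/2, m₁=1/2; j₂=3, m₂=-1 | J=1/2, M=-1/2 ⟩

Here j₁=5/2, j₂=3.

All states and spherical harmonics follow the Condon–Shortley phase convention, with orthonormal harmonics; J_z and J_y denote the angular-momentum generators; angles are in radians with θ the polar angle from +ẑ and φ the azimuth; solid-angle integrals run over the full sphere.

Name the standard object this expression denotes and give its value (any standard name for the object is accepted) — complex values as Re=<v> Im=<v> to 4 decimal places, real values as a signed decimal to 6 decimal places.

Clebsch–Gordan coefficient, +√(4/21) ≈ +0.436436

This is a Clebsch–Gordan (vector-coupling) coefficient.
j₁+j₂−J=5  J+j₁−j₂=0  J−j₁+j₂=1  j₁+j₂+J+1=7
(j₁±m₁, j₂±m₂, J±M) = (3,2,2,4,0,1)
P² = 192/7
sum k=2..2:
  [2] +1/12 = 1/12
S = 1/12
C² = P²·S² = 4/21 ; C = +0.436436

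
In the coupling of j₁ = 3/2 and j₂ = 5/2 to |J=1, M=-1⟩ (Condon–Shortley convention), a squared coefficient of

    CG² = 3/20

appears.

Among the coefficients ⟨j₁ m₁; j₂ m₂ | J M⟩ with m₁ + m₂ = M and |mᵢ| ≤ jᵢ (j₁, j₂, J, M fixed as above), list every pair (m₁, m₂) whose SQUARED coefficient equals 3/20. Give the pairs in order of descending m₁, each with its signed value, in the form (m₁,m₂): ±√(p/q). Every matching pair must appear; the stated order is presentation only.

Admissible pairs with m₁+m₂ = M = -1: (-3/2,1/2), (-1/2,-1/2), (1/2,-3/2), (3/2,-5/2)
  (m₁,m₂)=(3/2,-5/2): CG² = 1/2, CG = +√(1/2)
  (m₁,m₂)=(1/2,-3/2): CG² = 3/10, CG = −√(3/10)
  (m₁,m₂)=(-1/2,-1/2): CG² = 3/20, CG = +√(3/20)   ← matches the target
  (m₁,m₂)=(-3/2,1/2): CG² = 1/20, CG = −√(1/20)
Pairs with CG² = 3/20: (-1/2,-1/2): +√(3/20)

(-1/2,-1/2): +√(3/20)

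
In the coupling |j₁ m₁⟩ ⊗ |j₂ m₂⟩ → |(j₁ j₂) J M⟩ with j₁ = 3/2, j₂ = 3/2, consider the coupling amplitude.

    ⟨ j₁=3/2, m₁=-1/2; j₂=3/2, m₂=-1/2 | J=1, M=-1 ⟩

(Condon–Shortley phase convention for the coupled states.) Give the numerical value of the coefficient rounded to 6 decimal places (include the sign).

j₁+j₂−J=2  J+j₁−j₂=1  J−j₁+j₂=1  j₁+j₂+J+1=5
(j₁±m₁, j₂±m₂, J±M) = (1,2,1,2,0,2)
P² = 2/5
sum k=1..1:
  [1] −1/1 = -1
S = -1
C² = P²·S² = 2/5 ; C = -0.632456

-0.632456  (= −√(2/5))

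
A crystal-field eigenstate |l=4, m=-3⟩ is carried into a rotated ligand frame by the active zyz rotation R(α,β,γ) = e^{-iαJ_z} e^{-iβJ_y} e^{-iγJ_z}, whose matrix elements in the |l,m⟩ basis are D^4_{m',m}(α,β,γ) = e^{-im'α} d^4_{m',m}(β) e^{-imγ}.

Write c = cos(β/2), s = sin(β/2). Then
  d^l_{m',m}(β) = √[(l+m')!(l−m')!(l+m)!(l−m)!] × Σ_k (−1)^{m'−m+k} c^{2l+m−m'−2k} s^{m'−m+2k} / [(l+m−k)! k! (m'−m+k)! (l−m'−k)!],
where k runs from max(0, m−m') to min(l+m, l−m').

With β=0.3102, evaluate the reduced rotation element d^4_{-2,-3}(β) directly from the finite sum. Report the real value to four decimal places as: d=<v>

d^4_{-2,-3}(β=0.3102) via the finite sum:
c=cos(0.310200/2)=0.987996, s=sin(0.310200/2)=0.154479; N=√[2·720·1·5040]=2693.993318
Admissible k: 0..1 (factorial args all ≥0)
  k=0: (−1)^1·2693.9933/(720)·0.9880^7·0.1545^1 = -0.531153
  k=1: (−1)^2·2693.9933/(240)·0.9880^5·0.1545^3 = +0.038956
d^4_{-2,-3}(0.3102) = -0.531153 +0.038956 = -0.492198

d=-0.4922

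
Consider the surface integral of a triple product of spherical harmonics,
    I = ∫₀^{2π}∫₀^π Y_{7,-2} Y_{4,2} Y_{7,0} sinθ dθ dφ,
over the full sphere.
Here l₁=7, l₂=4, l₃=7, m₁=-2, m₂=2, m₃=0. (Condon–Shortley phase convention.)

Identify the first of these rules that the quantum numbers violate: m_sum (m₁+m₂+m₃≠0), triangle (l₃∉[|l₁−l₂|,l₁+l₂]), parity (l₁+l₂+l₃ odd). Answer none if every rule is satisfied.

azimuthal sum: -2 + 2 + 0 = 0  ✓
3 ≤ 7 ≤ 11 (triangle on l)  ✓
L = 7 + 4 + 7 = 18 (even)  ✓

none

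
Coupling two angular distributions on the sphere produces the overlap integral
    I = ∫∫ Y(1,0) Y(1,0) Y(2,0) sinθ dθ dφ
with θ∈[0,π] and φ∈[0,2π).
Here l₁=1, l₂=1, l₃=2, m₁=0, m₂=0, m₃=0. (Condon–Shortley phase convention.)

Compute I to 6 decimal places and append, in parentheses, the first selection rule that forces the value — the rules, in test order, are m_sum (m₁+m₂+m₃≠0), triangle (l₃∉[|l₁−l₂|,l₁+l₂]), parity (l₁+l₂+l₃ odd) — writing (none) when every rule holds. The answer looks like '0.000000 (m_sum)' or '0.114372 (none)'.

Rules hold: Σm=0, L=4 even, 0≤2≤2.
N = 3·3·5 = 45
Δ = 0!·2!·2!/5! = 1/30
Racah Σ t=0..0: t=0:+1/1 = 1/1
⇒ 3j(1 1 2; 0 0 0)² = 2/15, sgn +1
(m-triple is (0,0,0) — same symbol as above.)
4πI² = N·(3j₀)²·(3jₘ)² = 4/5
I = +1·√(0.8/4π) = 0.25231325
No selection rule forces the value: the integral is nonzero (none).

0.252313 (none)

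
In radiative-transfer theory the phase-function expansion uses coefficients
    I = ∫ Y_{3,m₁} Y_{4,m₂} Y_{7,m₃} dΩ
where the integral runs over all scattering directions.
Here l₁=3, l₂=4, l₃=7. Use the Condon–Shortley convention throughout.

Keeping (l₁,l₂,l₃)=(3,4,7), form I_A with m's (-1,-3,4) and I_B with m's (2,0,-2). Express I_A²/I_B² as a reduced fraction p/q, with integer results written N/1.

11/7

Same 3,4,7: normalisation and zero-m 3j drop out of the ratio.
A: Δ: 0! 6! 8! / 15! → 1/45045; sum: t=0:+1/241920 = 1/241920; 3j²(3 4 7; -1 -3 4) = Δ·Π!·Σ² = 2/91  (sign -1)
B: Δ: 0! 6! 8! / 15! → 1/45045; sum: t=0:+1/69120 = 1/69120; 3j²(3 4 7; 2 0 -2) = Δ·Π!·Σ² = 2/143  (sign -1)
I_A²/I_B² = (2/91)/(2/143) = 11/7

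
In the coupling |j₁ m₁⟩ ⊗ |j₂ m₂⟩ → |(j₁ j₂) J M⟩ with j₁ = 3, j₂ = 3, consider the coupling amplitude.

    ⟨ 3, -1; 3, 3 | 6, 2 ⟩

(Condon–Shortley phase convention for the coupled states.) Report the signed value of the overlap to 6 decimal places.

√[13·0!6!6!/13! · 2!4!6!0!8!4!] = √(398131200/11)
  +(−1)^0/∏(0,0,4,6,2,0)! = 1/34560  (running 1/34560)
⟨..|..⟩ = √(398131200/11)·(1/34560) = +0.174078

+√(1/33) ≈ +0.174078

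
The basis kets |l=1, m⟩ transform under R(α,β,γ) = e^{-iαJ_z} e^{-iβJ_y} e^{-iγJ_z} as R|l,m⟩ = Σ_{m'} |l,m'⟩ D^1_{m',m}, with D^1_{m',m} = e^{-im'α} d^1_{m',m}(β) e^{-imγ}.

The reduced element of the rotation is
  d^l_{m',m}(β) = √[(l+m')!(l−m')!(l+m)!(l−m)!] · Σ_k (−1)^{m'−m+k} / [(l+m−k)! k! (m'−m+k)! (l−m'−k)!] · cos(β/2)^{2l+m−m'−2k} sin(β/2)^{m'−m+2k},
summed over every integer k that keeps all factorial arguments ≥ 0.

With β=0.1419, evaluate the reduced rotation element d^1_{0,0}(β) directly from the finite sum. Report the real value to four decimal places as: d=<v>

d^1_{0,0}(β=0.1419) via the finite sum:
With c≡cos(β/2)=0.997484 and s≡sin(β/2)=0.070890, N=[1·1·1·1]^{1/2}=1.000000
The bounds max(0,m−m')=0 and min(l+m,l−m')=1 give 2 terms
  k=0: (−1)^0·1.0000/(1)·0.9975^2·0.0709^0 = +0.994975
  k=1: (−1)^1·1.0000/(1)·0.9975^0·0.0709^2 = -0.005025
d^1_{0,0}(0.1419) = +0.994975 -0.005025 = +0.989949

d=0.9899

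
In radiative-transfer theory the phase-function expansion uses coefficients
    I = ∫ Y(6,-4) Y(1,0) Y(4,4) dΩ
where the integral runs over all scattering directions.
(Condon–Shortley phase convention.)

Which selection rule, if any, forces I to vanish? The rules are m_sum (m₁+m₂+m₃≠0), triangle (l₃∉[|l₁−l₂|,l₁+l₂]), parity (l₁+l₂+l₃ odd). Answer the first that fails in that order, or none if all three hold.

m₁+m₂+m₃ = -4 + 0 + 4 = 0  ✓
triangle: need |l₁−l₂| ≤ l₃ ≤ l₁+l₂ = [5,7]; l₃=4 is outside  ✗
parity: l₁+l₂+l₃ = 11 is odd

triangle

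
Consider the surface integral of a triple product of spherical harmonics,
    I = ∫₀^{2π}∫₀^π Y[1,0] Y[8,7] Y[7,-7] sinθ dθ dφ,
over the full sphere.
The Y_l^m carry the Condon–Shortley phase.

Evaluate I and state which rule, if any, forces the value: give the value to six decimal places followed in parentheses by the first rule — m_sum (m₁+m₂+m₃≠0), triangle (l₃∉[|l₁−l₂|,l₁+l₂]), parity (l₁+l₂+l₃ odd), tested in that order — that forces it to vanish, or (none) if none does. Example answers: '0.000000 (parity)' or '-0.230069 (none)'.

-0.118504 (none)

Checks pass: Σm=0; 16 even; l₃=7∈[7,9].
(2·1+1)(2·8+1)(2·7+1) = 765
Δ: 2! 0! 14! / 17! → 1/2040
sum: t=1:−1/25401600 = -1/25401600
3j²(1 8 7; 0 0 0) = Δ·Π!·Σ² = 8/255  (sign +1)
sum: t=1:−1/87178291200 = -1/87178291200
3j²(1 8 7; 0 7 -7) = Δ·Π!·Σ² = 1/136  (sign -1)
combine: 4πI² = 765·8/255·1/136 = 3/17
take √, sign -1: I = -0.11850352
No selection rule forces the value: the integral is nonzero (none).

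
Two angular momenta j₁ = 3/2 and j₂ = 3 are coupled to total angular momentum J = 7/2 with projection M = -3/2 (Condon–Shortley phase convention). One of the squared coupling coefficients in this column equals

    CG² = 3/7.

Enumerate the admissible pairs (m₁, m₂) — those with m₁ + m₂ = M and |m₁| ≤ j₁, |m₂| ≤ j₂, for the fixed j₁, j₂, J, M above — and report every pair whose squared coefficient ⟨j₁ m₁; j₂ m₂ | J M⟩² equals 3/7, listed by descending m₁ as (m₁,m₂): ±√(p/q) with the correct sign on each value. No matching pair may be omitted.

(1/2,-2): +√(3/7)

Admissible pairs with m₁+m₂ = M = -3/2: (-3/2,0), (-1/2,-1), (1/2,-2), (3/2,-3)
  (m₁,m₂)=(3/2,-3): CG² = 2/21, CG = +√(2/21)
  (m₁,m₂)=(1/2,-2): CG² = 3/7, CG = +√(3/7)   ← matches the target
  (m₁,m₂)=(-1/2,-1): CG² = 0/1, CG = 0
  (m₁,m₂)=(-3/2,0): CG² = 10/21, CG = −√(10/21)
Pairs with CG² = 3/7: (1/2,-2): +√(3/7)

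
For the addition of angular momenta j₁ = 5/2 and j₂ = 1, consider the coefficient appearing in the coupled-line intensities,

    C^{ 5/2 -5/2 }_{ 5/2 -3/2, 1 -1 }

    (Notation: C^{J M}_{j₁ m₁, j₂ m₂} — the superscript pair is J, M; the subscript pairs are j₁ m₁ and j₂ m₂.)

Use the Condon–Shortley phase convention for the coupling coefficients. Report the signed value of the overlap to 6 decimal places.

+0.534522  (= +√(2/7))

triangle: 1!*4!*1!/7! = 24/5040
(j±m)!: 1!*4!*0!*2!*0!*5! = 5760
prefactor² = (2J+1)*Δ*N² = 1152/7
  k=0: +1/(0!*1!*4!*0!*0!*1!) = 1/24
Σ = 1/24  ⇒  CG² = 1152/7*(1/24)² = 2/7
CG = +√(2/7) = +0.534522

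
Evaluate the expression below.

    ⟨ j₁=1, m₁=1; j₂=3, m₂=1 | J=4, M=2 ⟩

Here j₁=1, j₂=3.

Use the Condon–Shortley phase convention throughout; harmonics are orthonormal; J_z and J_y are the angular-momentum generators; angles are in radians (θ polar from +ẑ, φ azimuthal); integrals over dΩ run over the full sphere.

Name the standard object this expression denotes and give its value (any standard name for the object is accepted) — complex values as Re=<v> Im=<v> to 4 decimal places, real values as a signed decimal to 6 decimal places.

This is a Clebsch–Gordan (vector-coupling) coefficient.
√[9·0!2!6!/9! · 2!0!4!2!6!2!] = √(34560/7)
  +(−1)^0/∏(0,0,0,4,2,2)! = 1/96  (running 1/96)
⟨..|..⟩ = √(34560/7)·(1/96) = +0.731925

Clebsch–Gordan coefficient, +√(15/28) ≈ +0.731925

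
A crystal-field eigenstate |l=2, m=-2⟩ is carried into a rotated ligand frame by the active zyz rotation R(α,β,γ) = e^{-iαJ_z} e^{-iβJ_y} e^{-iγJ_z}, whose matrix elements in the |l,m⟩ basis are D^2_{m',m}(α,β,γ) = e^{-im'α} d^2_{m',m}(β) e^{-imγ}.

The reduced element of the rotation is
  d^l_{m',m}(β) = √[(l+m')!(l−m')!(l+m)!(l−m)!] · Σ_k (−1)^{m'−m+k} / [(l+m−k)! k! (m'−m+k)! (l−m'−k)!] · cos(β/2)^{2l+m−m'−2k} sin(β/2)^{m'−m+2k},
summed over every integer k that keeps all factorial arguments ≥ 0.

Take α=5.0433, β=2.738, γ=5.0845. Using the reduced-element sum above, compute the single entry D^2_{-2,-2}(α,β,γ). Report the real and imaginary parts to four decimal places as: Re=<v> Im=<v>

First d^2_{-2,-2}(β=2.7380), then the phase factors e^{-i(-2)α} and e^{-i(-2)γ}:
Half-angle: c=0.200430, s=0.979708. N=√(1·24·1·24)=24.000000
k∈{0} keeps every argument non-negative
  k=0: (−1)^0·24.0000/(24)·0.2004^4·0.9797^0 = +0.001614
d^2_{-2,-2}(2.7380) = +0.001614
D = (-0.788874-0.614555i)·(+0.001614)·(-0.735615-0.677400i) = +0.000265+0.001592i

Re=0.0003 Im=0.0016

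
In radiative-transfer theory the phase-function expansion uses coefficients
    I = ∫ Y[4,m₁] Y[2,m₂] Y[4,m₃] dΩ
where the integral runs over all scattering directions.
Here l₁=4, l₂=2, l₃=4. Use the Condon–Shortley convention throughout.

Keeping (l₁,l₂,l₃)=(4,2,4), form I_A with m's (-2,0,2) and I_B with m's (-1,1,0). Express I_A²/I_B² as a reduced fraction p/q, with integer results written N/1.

32/15

l's match ⇒ only the (l;m) 3-j factors differ between A and B.
A: triangle coeff Δ(4,2,4) = 1/13860; Σ_t [0,2]: t=0:+1/2880 t=1:−1/120 t=2:+1/192 = -1/360; (3j)²=16/3465 [(4 2 4; -2 0 2)], sign=-1
B: triangle coeff Δ(4,2,4) = 1/13860; Σ_t [1,2]: t=1:−1/96 t=2:+1/72 = 1/288; (3j)²=1/462 [(4 2 4; -1 1 0)], sign=+1
I_A²/I_B² = (16/3465)/(1/462) = 32/15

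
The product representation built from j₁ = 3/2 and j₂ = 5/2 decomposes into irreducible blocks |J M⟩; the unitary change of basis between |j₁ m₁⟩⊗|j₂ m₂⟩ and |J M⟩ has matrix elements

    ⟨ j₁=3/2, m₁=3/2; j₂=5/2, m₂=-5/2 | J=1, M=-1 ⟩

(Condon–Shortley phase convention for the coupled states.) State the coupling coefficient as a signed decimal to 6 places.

+√(1/2) ≈ +0.707107

j₁+j₂−J=3  J+j₁−j₂=0  J−j₁+j₂=2  j₁+j₂+J+1=6
(j₁±m₁, j₂±m₂, J±M) = (3,0,0,5,0,2)
P² = 72
sum k=0..0:
  [0] +1/12 = 1/12
S = 1/12
C² = P²·S² = 1/2 ; C = +0.707107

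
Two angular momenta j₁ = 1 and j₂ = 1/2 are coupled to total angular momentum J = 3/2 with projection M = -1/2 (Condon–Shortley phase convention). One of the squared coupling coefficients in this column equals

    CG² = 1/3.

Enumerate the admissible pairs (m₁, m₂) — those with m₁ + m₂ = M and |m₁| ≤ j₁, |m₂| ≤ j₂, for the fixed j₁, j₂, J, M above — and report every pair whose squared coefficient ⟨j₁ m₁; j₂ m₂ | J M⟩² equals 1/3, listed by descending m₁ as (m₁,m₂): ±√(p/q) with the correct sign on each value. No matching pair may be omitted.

(-1,1/2): +√(1/3)

Admissible pairs with m₁+m₂ = M = -1/2: (-1,1/2), (0,-1/2)
  (m₁,m₂)=(0,-1/2): CG² = 2/3, CG = +√(2/3)
  (m₁,m₂)=(-1,1/2): CG² = 1/3, CG = +√(1/3)   ← matches the target
Pairs with CG² = 1/3: (-1,1/2): +√(1/3)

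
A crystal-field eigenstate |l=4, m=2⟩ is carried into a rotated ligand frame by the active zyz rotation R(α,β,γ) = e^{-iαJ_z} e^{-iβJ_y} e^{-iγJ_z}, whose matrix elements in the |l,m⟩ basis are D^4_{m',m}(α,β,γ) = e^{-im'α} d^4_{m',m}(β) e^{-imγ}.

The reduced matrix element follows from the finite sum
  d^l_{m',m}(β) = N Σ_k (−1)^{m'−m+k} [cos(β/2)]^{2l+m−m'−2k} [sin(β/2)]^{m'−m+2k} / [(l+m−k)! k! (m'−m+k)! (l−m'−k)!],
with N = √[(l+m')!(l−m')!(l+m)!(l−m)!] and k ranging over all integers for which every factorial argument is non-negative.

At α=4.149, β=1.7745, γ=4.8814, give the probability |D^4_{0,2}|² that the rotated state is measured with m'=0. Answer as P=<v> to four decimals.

P=0.0732

Split into d^4_{0,2}(β=1.7745) × two z-phases.
c=cos(1.774500/2)=0.631547, s=sin(1.774500/2)=0.775338; N=√[24·24·720·2]=910.735966
k: max(0,(2)−(0))=2 … min(4+(2),4−(0))=4
  k=2: (−1)^0·910.7360/(96)·0.6315^6·0.7753^2 = +0.361856
  k=3: (−1)^1·910.7360/(36)·0.6315^4·0.7753^4 = -1.454373
  k=4: (−1)^2·910.7360/(96)·0.6315^2·0.7753^6 = +0.822012
d^4_{0,2}(1.7745) = +0.361856 -1.454373 +0.822012 = -0.270505
|D^4_{0,2}|² = |d^4_{0,2}(β)|² = (-0.270505)² = 0.073173 (the z-rotation phases have unit modulus)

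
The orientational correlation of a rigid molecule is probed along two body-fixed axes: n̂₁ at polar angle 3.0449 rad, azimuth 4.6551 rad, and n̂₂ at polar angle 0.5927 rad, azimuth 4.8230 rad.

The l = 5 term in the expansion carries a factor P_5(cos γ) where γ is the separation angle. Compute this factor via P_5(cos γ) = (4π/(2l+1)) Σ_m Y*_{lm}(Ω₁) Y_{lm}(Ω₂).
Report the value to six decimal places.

0.418865

Summing Y*_{l m}(θ₁,φ₁)·Y_{l m}(θ₂,φ₂) over m ∈ [−5, 5]; prefactor 4π/(2·5+1) = 1.142397:
  m=-5: (-0.00000 - 0.00000j) × (0.01326 + 0.02148j) = 0.00000 - 0.00000j  (running Σ = 0.00000 - 0.00000j)
  m=-4: (-0.00012 + 0.00003j) × (0.10712 - 0.05075j) = -0.00001 + 0.00001j  (running Σ = -0.00001 + 0.00001j)
  m=-3: (0.00042 + 0.00243j) × (-0.10199 - 0.29598j) = 0.00068 - 0.00037j  (running Σ = 0.00066 - 0.00036j)
  m=-2: (0.03080 - 0.00354j) × (-0.45528 + 0.10239j) = -0.01366 + 0.00477j  (running Σ = -0.01300 + 0.00440j)
  m=-1: (-0.01370 - 0.23896j) × (0.02583 + 0.23253j) = 0.05521 - 0.00936j  (running Σ = 0.04221 - 0.00495j)
  m=0: (-0.87111 + 0.00000j) × (-0.32398 + 0.00000j) = 0.28223 + 0.00000j  (running Σ = 0.32444 - 0.00495j)
  m=1: (0.01370 - 0.23896j) × (-0.02583 + 0.23253j) = 0.05521 + 0.00936j  (running Σ = 0.37965 + 0.00440j)
  m=2: (0.03080 + 0.00354j) × (-0.45528 - 0.10239j) = -0.01366 - 0.00477j  (running Σ = 0.36599 - 0.00036j)
  m=3: (-0.00042 + 0.00243j) × (0.10199 - 0.29598j) = 0.00068 + 0.00037j  (running Σ = 0.36667 + 0.00001j)
  m=4: (-0.00012 - 0.00003j) × (0.10712 + 0.05075j) = -0.00001 - 0.00001j  (running Σ = 0.36665 - 0.00000j)
  m=5: (0.00000 - 0.00000j) × (-0.01326 + 0.02148j) = 0.00000 + 0.00000j  (running Σ = 0.36665 - 0.00000j)
Total Σ_m = 0.36665 - 0.00000j. Multiply by 1.142397: 0.41887 - 0.00000j. P_5(cos γ) = 0.418865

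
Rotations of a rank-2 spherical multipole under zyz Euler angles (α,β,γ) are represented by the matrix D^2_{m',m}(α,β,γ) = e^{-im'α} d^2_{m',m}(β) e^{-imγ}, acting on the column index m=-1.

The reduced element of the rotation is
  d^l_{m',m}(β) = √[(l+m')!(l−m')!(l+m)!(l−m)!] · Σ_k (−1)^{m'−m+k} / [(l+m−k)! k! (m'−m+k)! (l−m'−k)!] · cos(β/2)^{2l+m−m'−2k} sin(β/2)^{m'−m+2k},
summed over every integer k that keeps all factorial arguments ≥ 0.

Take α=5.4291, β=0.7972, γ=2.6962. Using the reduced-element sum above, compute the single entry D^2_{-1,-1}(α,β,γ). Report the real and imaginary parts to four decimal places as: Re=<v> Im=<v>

Split into d^2_{-1,-1}(β=0.7972) × two z-phases.
Half-angle: c=0.921605, s=0.388128. N=√(1·6·1·6)=6.000000
k: max(0,(-1)−(-1))=0 … min(2+(-1),2−(-1))=1
  k=0: (−1)^0·6.0000/(6)·0.9216^4·0.3881^0 = +0.721406
  k=1: (−1)^1·6.0000/(2)·0.9216^2·0.3881^2 = -0.383851
d^2_{-1,-1}(0.7972) = +0.721406 -0.383851 = +0.337556
Attach z-rotation phases: D = e^{-i(-1)(5.4291)}·(+0.337556)·e^{-i(-1)(2.6962)} = -0.090465+0.325207i

Re=-0.0905 Im=0.3252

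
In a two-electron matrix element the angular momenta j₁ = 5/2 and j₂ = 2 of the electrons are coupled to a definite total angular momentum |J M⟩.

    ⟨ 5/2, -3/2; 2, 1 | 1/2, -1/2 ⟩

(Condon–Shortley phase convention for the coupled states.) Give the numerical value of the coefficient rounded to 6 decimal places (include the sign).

j₁+j₂−J=4  J+j₁−j₂=1  J−j₁+j₂=0  j₁+j₂+J+1=6
(j₁±m₁, j₂±m₂, J±M) = (1,4,3,1,0,1)
P² = 48/5
sum k=3..3:
  [3] −1/6 = -1/6
S = -1/6
C² = P²·S² = 4/15 ; C = -0.516398

-0.516398  (= −√(4/15))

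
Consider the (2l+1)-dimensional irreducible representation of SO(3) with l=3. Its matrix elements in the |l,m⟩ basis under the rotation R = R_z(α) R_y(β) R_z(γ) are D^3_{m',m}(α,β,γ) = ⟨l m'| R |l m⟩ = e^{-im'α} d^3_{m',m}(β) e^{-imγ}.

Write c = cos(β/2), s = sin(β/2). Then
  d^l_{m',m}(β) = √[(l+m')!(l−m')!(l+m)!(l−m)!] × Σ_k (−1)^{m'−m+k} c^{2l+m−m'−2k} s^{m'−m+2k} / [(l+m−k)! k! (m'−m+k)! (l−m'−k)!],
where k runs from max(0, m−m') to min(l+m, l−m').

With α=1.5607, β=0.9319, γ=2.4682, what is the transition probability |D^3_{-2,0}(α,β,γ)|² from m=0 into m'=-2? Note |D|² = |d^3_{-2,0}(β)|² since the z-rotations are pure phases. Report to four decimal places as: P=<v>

P=0.2769

First d^3_{-2,0}(β=0.9319), then the phase factors e^{-i(-2)α} and e^{-i(0)γ}:
Half-angle: c=0.893395, s=0.449272. N=√(1·120·6·6)=65.726707
Admissible k: 2..3 (factorial args all ≥0)
  k=2: (−1)^0·65.7267/(12)·0.8934^4·0.4493^2 = +0.704293
  k=3: (−1)^1·65.7267/(12)·0.8934^2·0.4493^4 = -0.178108
d^3_{-2,0}(0.9319) = +0.704293 -0.178108 = +0.526184
|D^3_{-2,0}|² = |d^3_{-2,0}(β)|² = (+0.526184)² = 0.276870 (the z-rotation phases have unit modulus)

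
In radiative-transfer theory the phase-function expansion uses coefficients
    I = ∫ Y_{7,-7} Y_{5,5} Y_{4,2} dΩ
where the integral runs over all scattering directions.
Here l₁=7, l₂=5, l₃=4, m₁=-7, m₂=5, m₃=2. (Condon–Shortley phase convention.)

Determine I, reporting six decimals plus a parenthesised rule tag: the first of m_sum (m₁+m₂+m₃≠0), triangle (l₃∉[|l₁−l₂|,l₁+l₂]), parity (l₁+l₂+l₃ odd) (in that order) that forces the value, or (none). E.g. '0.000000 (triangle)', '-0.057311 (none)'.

m-sum 0 ✓  L=16 even ✓  2≤4≤12 ✓
Π(2lᵢ+1) = 15×11×9 = 1485
triangle coeff Δ(7,5,4) = 1/6126120
Σ_t [3,5]: t=3:−1/69120 t=4:+1/20736 t=5:−1/69120 = 1/51840
(3j)²=280/21879 [(7 5 4; 0 0 0)], sign=+1
Σ_t [8,8]: t=8:+1/58060800 = 1/58060800
(3j)²=3/136 [(7 5 4; -7 5 2)], sign=+1
⇒ 4πI² = 1575/3757
I = (+1)√(1575/3757/(4π)) = 0.18264793
No selection rule forces the value: the integral is nonzero (none).

0.182648 (none)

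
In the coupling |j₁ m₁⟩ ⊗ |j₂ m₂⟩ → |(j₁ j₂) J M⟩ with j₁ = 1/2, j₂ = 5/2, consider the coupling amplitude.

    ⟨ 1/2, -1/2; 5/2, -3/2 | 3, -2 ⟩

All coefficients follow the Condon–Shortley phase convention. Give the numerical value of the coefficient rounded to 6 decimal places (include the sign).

+√(5/6) = +0.912871

triangle: 0!*1!*5!/7! = 120/5040
(j±m)!: 0!*1!*1!*4!*1!*5! = 2880
prefactor² = (2J+1)*Δ*N² = 480
  k=0: +1/(0!*0!*1!*1!*0!*4!) = 1/24
Σ = 1/24  ⇒  CG² = 480*(1/24)² = 5/6
CG = +√(5/6) = +0.912871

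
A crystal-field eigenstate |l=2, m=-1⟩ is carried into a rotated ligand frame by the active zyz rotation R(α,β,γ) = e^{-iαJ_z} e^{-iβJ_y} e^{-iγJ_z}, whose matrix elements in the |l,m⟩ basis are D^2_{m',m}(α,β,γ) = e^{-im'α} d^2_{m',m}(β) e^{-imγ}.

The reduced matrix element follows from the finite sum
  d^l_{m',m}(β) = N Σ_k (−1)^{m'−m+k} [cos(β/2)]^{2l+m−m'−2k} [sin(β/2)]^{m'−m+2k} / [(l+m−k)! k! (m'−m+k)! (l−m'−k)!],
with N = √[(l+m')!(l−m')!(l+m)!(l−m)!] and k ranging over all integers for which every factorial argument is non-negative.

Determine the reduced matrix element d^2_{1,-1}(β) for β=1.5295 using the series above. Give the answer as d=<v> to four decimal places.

d=0.5189

d^2_{1,-1}(β=1.5295) via the finite sum:
With c≡cos(β/2)=0.721555 and s≡sin(β/2)=0.692357, N=[6·1·1·6]^{1/2}=6.000000
Admissible k: 0..1 (factorial args all ≥0)
  k=0: (−1)^2·6.0000/(2)·0.7216^2·0.6924^2 = +0.748722
  k=1: (−1)^3·6.0000/(6)·0.7216^0·0.6924^4 = -0.229784
d^2_{1,-1}(1.5295) = +0.748722 -0.229784 = +0.518938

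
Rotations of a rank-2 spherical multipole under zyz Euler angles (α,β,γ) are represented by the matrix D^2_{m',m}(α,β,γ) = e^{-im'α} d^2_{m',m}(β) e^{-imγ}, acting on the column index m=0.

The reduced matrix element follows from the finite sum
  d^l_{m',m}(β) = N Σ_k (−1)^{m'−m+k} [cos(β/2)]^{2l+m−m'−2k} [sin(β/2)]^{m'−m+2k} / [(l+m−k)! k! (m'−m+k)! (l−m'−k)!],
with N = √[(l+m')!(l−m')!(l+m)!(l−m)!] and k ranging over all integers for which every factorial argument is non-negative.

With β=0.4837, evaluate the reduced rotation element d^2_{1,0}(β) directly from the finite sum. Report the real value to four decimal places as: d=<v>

d=-0.5042

d^2_{1,0}(β=0.4837) via the finite sum:
c=cos(0.483700/2)=0.970897, s=sin(0.483700/2)=0.239499; N=√[6·1·2·2]=4.898979
k: max(0,(0)−(1))=0 … min(2+(0),2−(1))=1
  k=0: (−1)^1·4.8990/(2)·0.9709^3·0.2395^1 = -0.536906
  k=1: (−1)^2·4.8990/(2)·0.9709^1·0.2395^3 = +0.032671
d^2_{1,0}(0.4837) = -0.536906 +0.032671 = -0.504236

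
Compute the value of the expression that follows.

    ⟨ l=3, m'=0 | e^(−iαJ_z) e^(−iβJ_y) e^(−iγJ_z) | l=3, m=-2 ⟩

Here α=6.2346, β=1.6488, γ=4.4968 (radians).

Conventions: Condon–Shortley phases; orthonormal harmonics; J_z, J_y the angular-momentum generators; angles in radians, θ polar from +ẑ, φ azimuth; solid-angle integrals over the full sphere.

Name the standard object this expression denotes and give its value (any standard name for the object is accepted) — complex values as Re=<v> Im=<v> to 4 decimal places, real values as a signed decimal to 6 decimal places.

Wigner D-matrix element, Re=0.0963 Im=-0.0443

This is a Wigner D-matrix element — the rotation-matrix element ⟨l m'| R(α,β,γ) |l m⟩ in the angular-momentum basis.
Split into d^3_{0,-2}(β=1.6488) × two z-phases.
c=cos(1.648800/2)=0.678998, s=sin(1.648800/2)=0.734141; N=√[6·6·1·120]=65.726707
The bounds max(0,m−m')=0 and min(l+m,l−m')=1 give 2 terms
  k=0: (−1)^2·65.7267/(12)·0.6790^4·0.7341^2 = +0.627468
  k=1: (−1)^3·65.7267/(12)·0.6790^2·0.7341^4 = -0.733523
d^3_{0,-2}(1.6488) = +0.627468 -0.733523 = -0.106055
D = (+1.000000+0.000000i)·(-0.106055)·(-0.908474+0.417941i) = +0.096348-0.044325i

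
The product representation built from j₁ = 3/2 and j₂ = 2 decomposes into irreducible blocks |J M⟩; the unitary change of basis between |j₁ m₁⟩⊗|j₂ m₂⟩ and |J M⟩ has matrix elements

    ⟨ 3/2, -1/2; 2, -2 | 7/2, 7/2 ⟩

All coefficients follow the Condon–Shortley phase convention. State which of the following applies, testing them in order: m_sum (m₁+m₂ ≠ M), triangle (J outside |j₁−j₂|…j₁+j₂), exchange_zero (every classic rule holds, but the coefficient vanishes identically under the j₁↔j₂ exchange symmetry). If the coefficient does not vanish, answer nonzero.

m_sum

m-sum: m₁+m₂ = -1/2+(-2) = -5/2, M = 7/2  ✗ ⇒ coefficient is 0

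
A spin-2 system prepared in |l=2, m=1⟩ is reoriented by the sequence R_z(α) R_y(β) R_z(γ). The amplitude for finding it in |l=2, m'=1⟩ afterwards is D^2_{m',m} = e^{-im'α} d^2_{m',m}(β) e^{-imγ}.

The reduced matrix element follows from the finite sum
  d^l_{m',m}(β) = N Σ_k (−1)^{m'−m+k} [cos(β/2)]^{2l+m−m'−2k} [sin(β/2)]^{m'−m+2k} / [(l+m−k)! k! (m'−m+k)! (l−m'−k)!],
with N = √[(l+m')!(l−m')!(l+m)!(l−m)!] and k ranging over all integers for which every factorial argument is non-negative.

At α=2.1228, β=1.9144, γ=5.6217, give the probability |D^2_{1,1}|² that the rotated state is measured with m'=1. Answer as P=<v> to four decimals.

Split into d^2_{1,1}(β=1.9144) × two z-phases.
Half-angle: c=0.575811, s=0.817583. N=√(6·1·6·1)=6.000000
The bounds max(0,m−m')=0 and min(l+m,l−m')=1 give 2 terms
  k=0: (−1)^0·6.0000/(6)·0.5758^4·0.8176^0 = +0.109931
  k=1: (−1)^1·6.0000/(2)·0.5758^2·0.8176^2 = -0.664883
d^2_{1,1}(1.9144) = +0.109931 -0.664883 = -0.554951
|D^2_{1,1}|² = |d^2_{1,1}(β)|² = (-0.554951)² = 0.307971 (the z-rotation phases have unit modulus)

P=0.3080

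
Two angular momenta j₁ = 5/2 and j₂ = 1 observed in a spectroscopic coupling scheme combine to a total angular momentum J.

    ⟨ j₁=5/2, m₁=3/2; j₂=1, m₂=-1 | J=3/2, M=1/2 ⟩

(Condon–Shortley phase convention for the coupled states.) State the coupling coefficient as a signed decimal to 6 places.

√[4·2!3!0!/6! · 4!1!0!2!2!1!] = √(32/5)
  +(−1)^0/∏(0,2,1,0,2,0)! = 1/4  (running 1/4)
⟨..|..⟩ = √(32/5)·(1/4) = +0.632456

+√(2/5) ≈ +0.632456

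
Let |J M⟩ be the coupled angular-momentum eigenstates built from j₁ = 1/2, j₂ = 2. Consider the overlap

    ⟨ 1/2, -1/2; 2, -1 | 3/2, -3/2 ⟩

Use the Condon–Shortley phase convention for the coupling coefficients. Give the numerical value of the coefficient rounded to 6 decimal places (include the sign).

j₁+j₂−J=1  J+j₁−j₂=0  J−j₁+j₂=3  j₁+j₂+J+1=5
(j₁±m₁, j₂±m₂, J±M) = (0,1,1,3,0,3)
P² = 36/5
sum k=1..1:
  [1] −1/6 = -1/6
S = -1/6
C² = P²·S² = 1/5 ; C = -0.447214

-0.447214  (= −√(1/5))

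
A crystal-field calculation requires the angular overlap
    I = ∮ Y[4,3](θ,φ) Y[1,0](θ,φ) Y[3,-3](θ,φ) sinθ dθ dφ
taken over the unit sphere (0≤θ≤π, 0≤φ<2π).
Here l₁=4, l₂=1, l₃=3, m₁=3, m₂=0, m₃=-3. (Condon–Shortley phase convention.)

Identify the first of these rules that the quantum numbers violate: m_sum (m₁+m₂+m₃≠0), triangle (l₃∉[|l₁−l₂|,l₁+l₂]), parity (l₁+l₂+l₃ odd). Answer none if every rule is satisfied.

none

m₁+m₂+m₃ = 3 + 0 − 3 = 0  ✓
triangle: |4−1|=3 ≤ l₃=3 ≤ 4+1=5  ✓
parity: l₁+l₂+l₃ = 8 is even  ✓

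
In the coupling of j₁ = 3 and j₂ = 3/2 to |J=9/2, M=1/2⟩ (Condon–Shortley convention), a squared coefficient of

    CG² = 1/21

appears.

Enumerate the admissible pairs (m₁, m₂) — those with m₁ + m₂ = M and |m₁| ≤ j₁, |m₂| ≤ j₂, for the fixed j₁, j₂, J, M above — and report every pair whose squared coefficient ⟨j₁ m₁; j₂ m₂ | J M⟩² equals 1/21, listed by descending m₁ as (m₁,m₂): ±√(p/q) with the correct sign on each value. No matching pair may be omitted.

(2,-3/2): +√(1/21)

Admissible pairs with m₁+m₂ = M = 1/2: (-1,3/2), (0,1/2), (1,-1/2), (2,-3/2)
  (m₁,m₂)=(2,-3/2): CG² = 1/21, CG = +√(1/21)   ← matches the target
  (m₁,m₂)=(1,-1/2): CG² = 5/14, CG = +√(5/14)
  (m₁,m₂)=(0,1/2): CG² = 10/21, CG = +√(10/21)
  (m₁,m₂)=(-1,3/2): CG² = 5/42, CG = +√(5/42)
Pairs with CG² = 1/21: (2,-3/2): +√(1/21)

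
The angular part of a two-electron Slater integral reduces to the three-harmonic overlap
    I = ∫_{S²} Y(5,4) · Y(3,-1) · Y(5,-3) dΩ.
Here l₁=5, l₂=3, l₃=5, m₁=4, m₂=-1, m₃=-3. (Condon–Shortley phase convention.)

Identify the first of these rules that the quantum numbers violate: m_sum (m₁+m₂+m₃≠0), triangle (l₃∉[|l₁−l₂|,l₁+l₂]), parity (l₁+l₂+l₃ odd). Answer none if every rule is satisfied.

Σmᵢ = 0  ✓
l₃∈[|l₁−l₂|,l₁+l₂]=[2,8], have l₃=5  ✓
Σlᵢ = 13 ⇒ odd  ✗

parity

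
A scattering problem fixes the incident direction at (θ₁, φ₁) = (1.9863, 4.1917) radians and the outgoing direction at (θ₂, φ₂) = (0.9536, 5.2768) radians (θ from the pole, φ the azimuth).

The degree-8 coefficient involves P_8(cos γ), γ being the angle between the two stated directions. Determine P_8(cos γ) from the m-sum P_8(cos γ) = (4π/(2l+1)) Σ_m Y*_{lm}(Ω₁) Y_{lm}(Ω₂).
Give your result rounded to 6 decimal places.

Addition theorem: P_8(cos γ) = (4π/17) Σ_m Y*_{lm}(Ω₁) Y_{lm}(Ω₂), m = −8…8:
  m=-8: (-0.131592+0.216144i) × (-0.019745+0.098875i) = -0.018773-0.017279i  (running Σ = -0.018773-0.017279i)
  m=-7: (+0.215364+0.391212i) × (+0.207166+0.197499i) = -0.032648+0.123580i  (running Σ = -0.051421+0.106301i)
  m=-6: (+0.318751+0.005566i) × (+0.432277-0.108021i) = +0.138390-0.032026i  (running Σ = +0.086969+0.074275i)
  m=-5: (-0.059962+0.100453i) × (+0.107938-0.326218i) = +0.026298+0.030403i  (running Σ = +0.113267+0.104679i)
  m=-4: (+0.175422+0.312175i) × (+0.039488+0.048153i) = -0.008105+0.020774i  (running Σ = +0.105162+0.125453i)
  m=-3: (+0.054253+0.000474i) × (+0.362792-0.044642i) = +0.019704-0.002250i  (running Σ = +0.124865+0.123203i)
  m=-2: (-0.163501+0.279423i) × (+0.056550-0.119507i) = +0.024147+0.035341i  (running Σ = +0.149012+0.158544i)
  m=-1: (+0.060179+0.104938i) × (+0.165864+0.261982i) = -0.017510+0.033171i  (running Σ = +0.131502+0.191715i)
  m=0: (-0.306636-0.000000i) × (+0.182230+0.000000i) = -0.055878-0.000000i  (running Σ = +0.075624+0.191715i)
  m=1: (-0.060179+0.104938i) × (-0.165864+0.261982i) = -0.017510-0.033171i  (running Σ = +0.058114+0.158544i)
  m=2: (-0.163501-0.279423i) × (+0.056550+0.119507i) = +0.024147-0.035341i  (running Σ = +0.082261+0.123203i)
  m=3: (-0.054253+0.000474i) × (-0.362792-0.044642i) = +0.019704+0.002250i  (running Σ = +0.101965+0.125453i)
  m=4: (+0.175422-0.312175i) × (+0.039488-0.048153i) = -0.008105-0.020774i  (running Σ = +0.093859+0.104679i)
  m=5: (+0.059962+0.100453i) × (-0.107938-0.326218i) = +0.026298-0.030403i  (running Σ = +0.120157+0.074275i)
  m=6: (+0.318751-0.005566i) × (+0.432277+0.108021i) = +0.138390+0.032026i  (running Σ = +0.258547+0.106301i)
  m=7: (-0.215364+0.391212i) × (-0.207166+0.197499i) = -0.032648-0.123580i  (running Σ = +0.225899-0.017279i)
  m=8: (-0.131592-0.216144i) × (-0.019745-0.098875i) = -0.018773+0.017279i  (running Σ = +0.207126+0.000000i)
Σ over m = +0.207126+0.000000i; ×(4π/17) → +0.153107+0.000000i. Real part: 0.153107

0.153107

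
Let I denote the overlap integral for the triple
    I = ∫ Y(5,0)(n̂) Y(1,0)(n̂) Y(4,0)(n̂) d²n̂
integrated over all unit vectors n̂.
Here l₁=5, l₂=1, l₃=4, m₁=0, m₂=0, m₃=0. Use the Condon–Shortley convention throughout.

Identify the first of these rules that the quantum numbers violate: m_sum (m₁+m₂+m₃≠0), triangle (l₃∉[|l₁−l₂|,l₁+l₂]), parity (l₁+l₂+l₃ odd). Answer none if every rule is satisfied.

azimuthal sum: 0 + 0 + 0 = 0  ✓
4 ≤ 4 ≤ 6 (triangle on l)  ✓
L = 5 + 1 + 4 = 10 (even)  ✓

none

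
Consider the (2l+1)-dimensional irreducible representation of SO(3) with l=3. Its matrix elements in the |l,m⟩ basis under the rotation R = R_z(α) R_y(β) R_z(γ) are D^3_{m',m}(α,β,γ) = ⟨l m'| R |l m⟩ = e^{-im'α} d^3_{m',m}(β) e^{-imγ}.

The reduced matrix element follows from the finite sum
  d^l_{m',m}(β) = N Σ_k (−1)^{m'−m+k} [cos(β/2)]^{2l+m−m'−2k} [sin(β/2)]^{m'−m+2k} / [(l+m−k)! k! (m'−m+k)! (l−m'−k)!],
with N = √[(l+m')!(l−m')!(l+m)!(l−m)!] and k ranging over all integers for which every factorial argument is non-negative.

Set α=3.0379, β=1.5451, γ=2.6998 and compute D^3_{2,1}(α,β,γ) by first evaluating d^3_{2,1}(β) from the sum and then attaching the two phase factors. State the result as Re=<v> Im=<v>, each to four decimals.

D^3_{2,1}(3.0379,1.5451,2.6998) = e^{-i·2·3.0379}·d^3_{2,1}(1.5451)·e^{-i·1·2.6998}. Compute d first:
With c≡cos(β/2)=0.716133 and s≡sin(β/2)=0.697964, N=[120·1·24·2]^{1/2}=75.894664
k: max(0,(1)−(2))=0 … min(3+(1),3−(2))=1
  k=0: (−1)^1·75.8947/(24)·0.7161^5·0.6980^1 = -0.415721
  k=1: (−1)^2·75.8947/(12)·0.7161^3·0.6980^3 = +0.789787
d^3_{2,1}(1.5451) = -0.415721 +0.789787 = +0.374066
Phases: e^{-i·(2)·3.0379}=+0.978573+0.205902i, e^{-i·(1)·2.6998}=-0.903987-0.427561i ⇒ D=-0.297974-0.226135i

Re=-0.2980 Im=-0.2261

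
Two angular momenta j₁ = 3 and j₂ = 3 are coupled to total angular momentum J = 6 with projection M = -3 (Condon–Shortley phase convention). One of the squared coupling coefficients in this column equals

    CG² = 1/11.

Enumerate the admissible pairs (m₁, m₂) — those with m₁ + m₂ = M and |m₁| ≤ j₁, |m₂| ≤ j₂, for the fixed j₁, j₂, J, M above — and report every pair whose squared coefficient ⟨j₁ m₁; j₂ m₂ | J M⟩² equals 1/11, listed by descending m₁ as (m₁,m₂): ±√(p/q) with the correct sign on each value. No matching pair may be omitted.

(0,-3): +√(1/11); (-3,0): +√(1/11)

Admissible pairs with m₁+m₂ = M = -3: (-3,0), (-2,-1), (-1,-2), (0,-3)
  (m₁,m₂)=(0,-3): CG² = 1/11, CG = +√(1/11)   ← matches the target
  (m₁,m₂)=(-1,-2): CG² = 9/22, CG = +√(9/22)
  (m₁,m₂)=(-2,-1): CG² = 9/22, CG = +√(9/22)
  (m₁,m₂)=(-3,0): CG² = 1/11, CG = +√(1/11)   ← matches the target
Pairs with CG² = 1/11: (0,-3): +√(1/11); (-3,0): +√(1/11)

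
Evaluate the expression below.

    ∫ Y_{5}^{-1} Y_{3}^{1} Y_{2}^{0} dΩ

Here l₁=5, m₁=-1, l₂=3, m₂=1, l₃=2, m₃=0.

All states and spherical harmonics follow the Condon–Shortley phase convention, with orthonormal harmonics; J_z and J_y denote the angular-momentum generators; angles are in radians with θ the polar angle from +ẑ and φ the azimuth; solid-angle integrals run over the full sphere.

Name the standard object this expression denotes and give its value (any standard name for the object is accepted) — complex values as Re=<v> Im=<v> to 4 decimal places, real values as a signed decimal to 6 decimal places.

This is a Gaunt coefficient — the integral of a triple product of spherical harmonics over the sphere.
Rules hold: Σm=0, L=10 even, 2≤2≤8.
N = 11·7·5 = 385
Δ = 6!·4!·0!/11! = 1/2310
Racah Σ t=3..3: t=3:−1/144 = -1/144
⇒ 3j(5 3 2; 0 0 0)² = 10/231, sgn -1
Racah Σ t=4..4: t=4:+1/192 = 1/192
⇒ 3j(5 3 2; -1 1 0)² = 3/77, sgn +1
4πI² = N·(3j₀)²·(3jₘ)² = 50/77
I = -1·√(0.649351/4π) = -0.22731846

Gaunt coefficient, -0.227318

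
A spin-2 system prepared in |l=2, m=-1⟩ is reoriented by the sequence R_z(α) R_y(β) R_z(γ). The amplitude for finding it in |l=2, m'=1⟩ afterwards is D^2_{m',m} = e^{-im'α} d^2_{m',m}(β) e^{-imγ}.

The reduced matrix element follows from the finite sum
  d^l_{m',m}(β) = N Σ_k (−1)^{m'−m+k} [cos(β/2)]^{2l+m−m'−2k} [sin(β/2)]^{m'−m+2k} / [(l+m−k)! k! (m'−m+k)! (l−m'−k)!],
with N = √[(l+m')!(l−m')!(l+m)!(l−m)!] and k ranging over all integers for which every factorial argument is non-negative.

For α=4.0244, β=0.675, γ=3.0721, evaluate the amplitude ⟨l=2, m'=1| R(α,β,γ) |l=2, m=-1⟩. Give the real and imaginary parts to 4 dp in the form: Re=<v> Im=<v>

Re=0.1628 Im=-0.2288

Split into d^2_{1,-1}(β=0.6750) × two z-phases.
Half-angle: c=0.943585, s=0.331129. N=√(6·1·1·6)=6.000000
The bounds max(0,m−m')=0 and min(l+m,l−m')=1 give 2 terms
  k=0: (−1)^2·6.0000/(2)·0.9436^2·0.3311^2 = +0.292872
  k=1: (−1)^3·6.0000/(6)·0.9436^0·0.3311^4 = -0.012022
d^2_{1,-1}(0.6750) = +0.292872 -0.012022 = +0.280850
D = (-0.634985+0.772525i)·(+0.280850)·(-0.997586+0.069437i) = +0.162840-0.228823i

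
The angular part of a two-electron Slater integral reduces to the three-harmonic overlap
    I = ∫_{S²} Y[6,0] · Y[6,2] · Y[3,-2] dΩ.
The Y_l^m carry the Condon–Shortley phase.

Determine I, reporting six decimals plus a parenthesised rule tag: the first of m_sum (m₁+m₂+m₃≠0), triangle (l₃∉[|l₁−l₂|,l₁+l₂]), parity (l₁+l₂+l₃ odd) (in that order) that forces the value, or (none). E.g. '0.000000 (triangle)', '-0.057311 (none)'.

0.000000 (parity)

L=15 odd ⇒ parity kills the (l;000) factor ⇒ I = 0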